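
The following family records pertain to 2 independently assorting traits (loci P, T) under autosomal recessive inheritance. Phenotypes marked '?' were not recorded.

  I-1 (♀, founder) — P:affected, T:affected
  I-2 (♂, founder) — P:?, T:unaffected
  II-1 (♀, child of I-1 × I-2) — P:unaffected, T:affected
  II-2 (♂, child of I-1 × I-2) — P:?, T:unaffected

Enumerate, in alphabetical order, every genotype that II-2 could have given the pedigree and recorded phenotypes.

P/I-1 aff ·: pp
P/I-2 ? ·: PP|Pp
P/II-1 un I-1×I-2: Pp
P/II-2 ? I-1×I-2: Pp|pp
⇒ P over [I-1,I-2,II-1,II-2]: 3 consistent
T/I-1 aff ·: tt
T/I-2 un ·: Tt
T/II-1 aff I-1×I-2: tt
T/II-2 un I-1×I-2: Tt
⇒ T over [I-1,I-2,II-1,II-2]: 1 consistent

II-2 ∈ {Pp Tt, pp Tt}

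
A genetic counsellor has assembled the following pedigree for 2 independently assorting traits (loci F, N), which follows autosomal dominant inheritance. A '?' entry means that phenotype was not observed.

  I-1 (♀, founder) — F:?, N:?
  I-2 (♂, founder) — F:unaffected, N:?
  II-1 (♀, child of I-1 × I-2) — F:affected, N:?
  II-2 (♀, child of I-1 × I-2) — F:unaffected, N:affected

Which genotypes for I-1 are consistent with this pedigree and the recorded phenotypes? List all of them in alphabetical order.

I-1 ∈ {Ff NN, Ff Nn, Ff nn}

F/I-1 ? ·: Ff
F/I-2 un ·: ff
F/II-1 aff I-1×I-2: Ff
F/II-2 un I-1×I-2: ff
⇒ F over [I-1,I-2,II-1,II-2]: 1 consistent
N/I-1 ? ·: nn|Nn|NN
N/I-2 ? ·: nn|Nn|NN
N/II-1 ? I-1×I-2: nn|Nn|NN
N/II-2 aff I-1×I-2: Nn|NN
⇒ N over [I-1,I-2,II-1,II-2]: 21 consistent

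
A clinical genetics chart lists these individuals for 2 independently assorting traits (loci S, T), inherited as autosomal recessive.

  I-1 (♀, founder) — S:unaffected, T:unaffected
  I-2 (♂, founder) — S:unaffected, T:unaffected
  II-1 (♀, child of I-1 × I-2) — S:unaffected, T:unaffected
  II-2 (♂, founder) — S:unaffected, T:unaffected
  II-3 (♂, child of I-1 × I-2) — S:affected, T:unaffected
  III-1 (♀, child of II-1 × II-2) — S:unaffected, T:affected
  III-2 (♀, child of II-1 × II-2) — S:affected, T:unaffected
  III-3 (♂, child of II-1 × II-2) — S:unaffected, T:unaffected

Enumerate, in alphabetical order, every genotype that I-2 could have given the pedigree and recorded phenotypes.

I-2 ∈ {Ss TT, Ss Tt}

S/I-1 un ·: Ss
S/I-2 un ·: Ss
S/II-1 un I-1×I-2: Ss
S/II-2 un ·: Ss
S/II-3 aff I-1×I-2: ss
S/III-1 un II-1×II-2: SS|Ss
S/III-2 aff II-1×II-2: ss
S/III-3 un II-1×II-2: SS|Ss
⇒ S over [I-1,I-2,II-1,II-2,II-3,III-1,III-2,III-3]: 4 consistent
T/I-1 un ·: TT|Tt
T/I-2 un ·: TT|Tt
T/II-1 un I-1×I-2: Tt
T/II-2 un ·: Tt
T/II-3 un I-1×I-2: TT|Tt
T/III-1 aff II-1×II-2: tt
T/III-2 un II-1×II-2: TT|Tt
T/III-3 un II-1×II-2: TT|Tt
⇒ T over [I-1,I-2,II-1,II-2,II-3,III-1,III-2,III-3]: 24 consistent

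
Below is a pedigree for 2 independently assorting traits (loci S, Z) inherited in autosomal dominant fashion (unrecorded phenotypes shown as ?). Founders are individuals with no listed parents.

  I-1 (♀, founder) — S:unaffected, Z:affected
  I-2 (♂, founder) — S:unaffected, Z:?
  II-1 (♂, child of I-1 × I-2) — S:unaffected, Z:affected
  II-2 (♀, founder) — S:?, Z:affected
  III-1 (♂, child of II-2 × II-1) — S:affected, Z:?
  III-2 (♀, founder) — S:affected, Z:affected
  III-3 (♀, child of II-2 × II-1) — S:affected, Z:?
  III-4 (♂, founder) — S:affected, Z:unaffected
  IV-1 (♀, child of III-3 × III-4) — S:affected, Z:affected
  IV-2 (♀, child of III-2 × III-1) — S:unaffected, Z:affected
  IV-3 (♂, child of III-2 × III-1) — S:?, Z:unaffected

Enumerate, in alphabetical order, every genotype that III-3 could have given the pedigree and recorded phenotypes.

III-3 ∈ {Ss ZZ, Ss Zz}

S/I-1 un ·: ss
S/I-2 un ·: ss
S/II-1 un I-1×I-2: ss
S/II-2 ? ·: Ss|SS
S/III-1 aff II-2×II-1: Ss
S/III-2 aff ·: Ss
S/III-3 aff II-2×II-1: Ss
S/III-4 aff ·: Ss|SS
S/IV-1 aff III-3×III-4: Ss|SS
S/IV-2 un III-2×III-1: ss
S/IV-3 ? III-2×III-1: ss|Ss|SS
⇒ S over [I-1,I-2,II-1,II-2,III-1,III-2,III-3,III-4,IV-1,IV-2,IV-3]: 24 consistent
Z/I-1 aff ·: Zz|ZZ
Z/I-2 ? ·: zz|Zz|ZZ
Z/II-1 aff I-1×I-2: Zz|ZZ
Z/II-2 aff ·: Zz|ZZ
Z/III-1 ? II-2×II-1: zz|Zz
Z/III-2 aff ·: Zz
Z/III-3 ? II-2×II-1: Zz|ZZ
Z/III-4 un ·: zz
Z/IV-1 aff III-3×III-4: Zz
Z/IV-2 aff III-2×III-1: Zz|ZZ
Z/IV-3 un III-2×III-1: zz
⇒ Z over [I-1,I-2,II-1,II-2,III-1,III-2,III-3,III-4,IV-1,IV-2,IV-3]: 66 consistent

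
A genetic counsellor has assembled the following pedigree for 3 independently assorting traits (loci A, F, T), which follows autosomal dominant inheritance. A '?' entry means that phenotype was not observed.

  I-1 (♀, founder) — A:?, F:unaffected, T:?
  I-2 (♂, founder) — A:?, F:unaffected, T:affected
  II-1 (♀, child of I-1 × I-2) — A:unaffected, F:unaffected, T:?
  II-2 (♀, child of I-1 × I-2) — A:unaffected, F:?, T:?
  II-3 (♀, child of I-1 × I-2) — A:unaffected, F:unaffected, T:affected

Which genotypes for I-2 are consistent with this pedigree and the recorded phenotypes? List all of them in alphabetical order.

I-2 ∈ {Aa ff TT, Aa ff Tt, aa ff TT, aa ff Tt}

A/I-1 ? ·: aa|Aa
A/I-2 ? ·: aa|Aa
A/II-1 un I-1×I-2: aa
A/II-2 un I-1×I-2: aa
A/II-3 un I-1×I-2: aa
⇒ A over [I-1,I-2,II-1,II-2,II-3]: 4 consistent
F/I-1 un ·: ff
F/I-2 un ·: ff
F/II-1 un I-1×I-2: ff
F/II-2 ? I-1×I-2: ff
F/II-3 un I-1×I-2: ff
⇒ F over [I-1,I-2,II-1,II-2,II-3]: 1 consistent
T/I-1 ? ·: tt|Tt|TT
T/I-2 aff ·: Tt|TT
T/II-1 ? I-1×I-2: tt|Tt|TT
T/II-2 ? I-1×I-2: tt|Tt|TT
T/II-3 aff I-1×I-2: Tt|TT
⇒ T over [I-1,I-2,II-1,II-2,II-3]: 40 consistent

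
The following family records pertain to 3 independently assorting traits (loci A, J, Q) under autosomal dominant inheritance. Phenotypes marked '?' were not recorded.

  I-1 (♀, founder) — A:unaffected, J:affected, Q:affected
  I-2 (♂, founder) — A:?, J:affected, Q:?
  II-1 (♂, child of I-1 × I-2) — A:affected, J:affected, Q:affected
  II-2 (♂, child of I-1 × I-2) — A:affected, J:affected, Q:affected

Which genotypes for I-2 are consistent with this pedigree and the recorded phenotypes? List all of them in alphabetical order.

I-2 ∈ {AA JJ QQ, AA JJ Qq, AA JJ qq, AA Jj QQ, AA Jj Qq, AA Jj qq, Aa JJ QQ, Aa JJ Qq, Aa JJ qq, Aa Jj QQ, Aa Jj Qq, Aa Jj qq}

A/I-1 un ·: aa
A/I-2 ? ·: Aa|AA
A/II-1 aff I-1×I-2: Aa
A/II-2 aff I-1×I-2: Aa
⇒ A over [I-1,I-2,II-1,II-2]: 2 consistent
J/I-1 aff ·: Jj|JJ
J/I-2 aff ·: Jj|JJ
J/II-1 aff I-1×I-2: Jj|JJ
J/II-2 aff I-1×I-2: Jj|JJ
⇒ J over [I-1,I-2,II-1,II-2]: 13 consistent
Q/I-1 aff ·: Qq|QQ
Q/I-2 ? ·: qq|Qq|QQ
Q/II-1 aff I-1×I-2: Qq|QQ
Q/II-2 aff I-1×I-2: Qq|QQ
⇒ Q over [I-1,I-2,II-1,II-2]: 15 consistent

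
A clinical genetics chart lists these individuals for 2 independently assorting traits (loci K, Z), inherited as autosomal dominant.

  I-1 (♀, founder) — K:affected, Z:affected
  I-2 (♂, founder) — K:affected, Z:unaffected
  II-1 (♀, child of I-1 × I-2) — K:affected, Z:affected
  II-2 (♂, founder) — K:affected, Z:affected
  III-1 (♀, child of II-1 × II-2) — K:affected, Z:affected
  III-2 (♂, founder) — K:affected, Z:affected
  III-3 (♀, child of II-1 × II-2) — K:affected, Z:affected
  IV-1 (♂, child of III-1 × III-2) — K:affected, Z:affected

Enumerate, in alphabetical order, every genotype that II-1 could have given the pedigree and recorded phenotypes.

K/I-1 aff ·: Kk|KK
K/I-2 aff ·: Kk|KK
K/II-1 aff I-1×I-2: Kk|KK
K/II-2 aff ·: Kk|KK
K/III-1 aff II-1×II-2: Kk|KK
K/III-2 aff ·: Kk|KK
K/III-3 aff II-1×II-2: Kk|KK
K/IV-1 aff III-1×III-2: Kk|KK
⇒ K over [I-1,I-2,II-1,II-2,III-1,III-2,III-3,IV-1]: 152 consistent
Z/I-1 aff ·: Zz|ZZ
Z/I-2 un ·: zz
Z/II-1 aff I-1×I-2: Zz
Z/II-2 aff ·: Zz|ZZ
Z/III-1 aff II-1×II-2: Zz|ZZ
Z/III-2 aff ·: Zz|ZZ
Z/III-3 aff II-1×II-2: Zz|ZZ
Z/IV-1 aff III-1×III-2: Zz|ZZ
⇒ Z over [I-1,I-2,II-1,II-2,III-1,III-2,III-3,IV-1]: 56 consistent

II-1 ∈ {KK Zz, Kk Zz}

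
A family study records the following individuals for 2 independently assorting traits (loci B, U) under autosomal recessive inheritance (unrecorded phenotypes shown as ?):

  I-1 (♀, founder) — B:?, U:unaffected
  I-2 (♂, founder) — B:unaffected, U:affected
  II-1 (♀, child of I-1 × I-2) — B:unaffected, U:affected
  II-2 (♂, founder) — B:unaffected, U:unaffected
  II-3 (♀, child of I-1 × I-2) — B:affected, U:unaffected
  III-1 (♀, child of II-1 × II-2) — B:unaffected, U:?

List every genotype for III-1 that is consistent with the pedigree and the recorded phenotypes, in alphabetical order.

III-1 ∈ {BB Uu, BB uu, Bb Uu, Bb uu}

B/I-1 ? ·: Bb|bb
B/I-2 un ·: Bb
B/II-1 un I-1×I-2: BB|Bb
B/II-2 un ·: BB|Bb
B/II-3 aff I-1×I-2: bb
B/III-1 un II-1×II-2: BB|Bb
⇒ B over [I-1,I-2,II-1,II-2,II-3,III-1]: 11 consistent
U/I-1 un ·: Uu
U/I-2 aff ·: uu
U/II-1 aff I-1×I-2: uu
U/II-2 un ·: UU|Uu
U/II-3 un I-1×I-2: Uu
U/III-1 ? II-1×II-2: Uu|uu
⇒ U over [I-1,I-2,II-1,II-2,II-3,III-1]: 3 consistent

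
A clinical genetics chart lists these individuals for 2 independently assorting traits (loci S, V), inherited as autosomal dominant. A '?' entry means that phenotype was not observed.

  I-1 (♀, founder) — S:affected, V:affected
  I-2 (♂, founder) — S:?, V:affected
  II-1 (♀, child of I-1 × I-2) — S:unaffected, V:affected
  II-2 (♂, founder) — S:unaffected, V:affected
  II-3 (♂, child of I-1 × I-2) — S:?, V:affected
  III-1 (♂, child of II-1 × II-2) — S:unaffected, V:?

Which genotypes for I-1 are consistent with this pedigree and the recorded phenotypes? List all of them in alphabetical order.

S/I-1 aff ·: Ss
S/I-2 ? ·: ss|Ss
S/II-1 un I-1×I-2: ss
S/II-2 un ·: ss
S/II-3 ? I-1×I-2: ss|Ss|SS
S/III-1 un II-1×II-2: ss
⇒ S over [I-1,I-2,II-1,II-2,II-3,III-1]: 5 consistent
V/I-1 aff ·: Vv|VV
V/I-2 aff ·: Vv|VV
V/II-1 aff I-1×I-2: Vv|VV
V/II-2 aff ·: Vv|VV
V/II-3 aff I-1×I-2: Vv|VV
V/III-1 ? II-1×II-2: vv|Vv|VV
⇒ V over [I-1,I-2,II-1,II-2,II-3,III-1]: 51 consistent

I-1 ∈ {Ss VV, Ss Vv}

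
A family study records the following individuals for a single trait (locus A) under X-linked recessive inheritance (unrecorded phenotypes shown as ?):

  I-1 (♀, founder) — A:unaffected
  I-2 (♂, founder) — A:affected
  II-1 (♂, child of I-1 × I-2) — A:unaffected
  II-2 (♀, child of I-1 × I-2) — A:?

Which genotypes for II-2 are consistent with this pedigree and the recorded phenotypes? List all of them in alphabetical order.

A/I-1 un ·: X^AX^A|X^AX^a
A/I-2 aff ·: X^aY
A/II-1 un I-1×I-2: X^AY
A/II-2 ? I-1×I-2: X^AX^a|X^aX^a
⇒ A over [I-1,I-2,II-1,II-2]: 3 consistent

II-2 ∈ {X^AX^a, X^aX^a}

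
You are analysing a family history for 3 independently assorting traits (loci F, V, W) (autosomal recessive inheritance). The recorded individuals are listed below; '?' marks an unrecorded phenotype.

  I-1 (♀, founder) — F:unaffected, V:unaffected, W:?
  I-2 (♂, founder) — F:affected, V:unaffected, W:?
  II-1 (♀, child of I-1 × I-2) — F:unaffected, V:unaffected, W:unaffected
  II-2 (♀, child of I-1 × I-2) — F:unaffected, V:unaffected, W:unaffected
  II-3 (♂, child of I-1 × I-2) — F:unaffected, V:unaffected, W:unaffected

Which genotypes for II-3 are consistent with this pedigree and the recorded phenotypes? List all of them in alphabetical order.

II-3 ∈ {Ff VV WW, Ff VV Ww, Ff Vv WW, Ff Vv Ww}

F/I-1 un ·: FF|Ff
F/I-2 aff ·: ff
F/II-1 un I-1×I-2: Ff
F/II-2 un I-1×I-2: Ff
F/II-3 un I-1×I-2: Ff
⇒ F over [I-1,I-2,II-1,II-2,II-3]: 2 consistent
V/I-1 un ·: VV|Vv
V/I-2 un ·: VV|Vv
V/II-1 un I-1×I-2: VV|Vv
V/II-2 un I-1×I-2: VV|Vv
V/II-3 un I-1×I-2: VV|Vv
⇒ V over [I-1,I-2,II-1,II-2,II-3]: 25 consistent
W/I-1 ? ·: WW|Ww|ww
W/I-2 ? ·: WW|Ww|ww
W/II-1 un I-1×I-2: WW|Ww
W/II-2 un I-1×I-2: WW|Ww
W/II-3 un I-1×I-2: WW|Ww
⇒ W over [I-1,I-2,II-1,II-2,II-3]: 29 consistent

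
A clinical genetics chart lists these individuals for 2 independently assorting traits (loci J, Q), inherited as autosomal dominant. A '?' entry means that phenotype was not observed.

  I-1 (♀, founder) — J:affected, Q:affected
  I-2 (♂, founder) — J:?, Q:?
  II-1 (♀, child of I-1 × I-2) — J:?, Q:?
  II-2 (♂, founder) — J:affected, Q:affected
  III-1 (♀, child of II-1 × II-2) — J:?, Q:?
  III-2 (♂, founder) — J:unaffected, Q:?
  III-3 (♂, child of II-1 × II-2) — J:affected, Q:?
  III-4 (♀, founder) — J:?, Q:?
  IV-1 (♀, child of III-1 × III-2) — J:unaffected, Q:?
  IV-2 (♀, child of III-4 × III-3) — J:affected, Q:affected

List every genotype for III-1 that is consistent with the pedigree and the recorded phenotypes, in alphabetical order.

J/I-1 aff ·: Jj|JJ
J/I-2 ? ·: jj|Jj|JJ
J/II-1 ? I-1×I-2: jj|Jj|JJ
J/II-2 aff ·: Jj|JJ
J/III-1 ? II-1×II-2: jj|Jj
J/III-2 un ·: jj
J/III-3 aff II-1×II-2: Jj|JJ
J/III-4 ? ·: jj|Jj|JJ
J/IV-1 un III-1×III-2: jj
J/IV-2 aff III-4×III-3: Jj|JJ
⇒ J over [I-1,I-2,II-1,II-2,III-1,III-2,III-3,III-4,IV-1,IV-2]: 201 consistent
Q/I-1 aff ·: Qq|QQ
Q/I-2 ? ·: qq|Qq|QQ
Q/II-1 ? I-1×I-2: qq|Qq|QQ
Q/II-2 aff ·: Qq|QQ
Q/III-1 ? II-1×II-2: qq|Qq|QQ
Q/III-2 ? ·: qq|Qq|QQ
Q/III-3 ? II-1×II-2: qq|Qq|QQ
Q/III-4 ? ·: qq|Qq|QQ
Q/IV-1 ? III-1×III-2: qq|Qq|QQ
Q/IV-2 aff III-4×III-3: Qq|QQ
⇒ Q over [I-1,I-2,II-1,II-2,III-1,III-2,III-3,III-4,IV-1,IV-2]: 2004 consistent

III-1 ∈ {Jj QQ, Jj Qq, Jj qq, jj QQ, jj Qq, jj qq}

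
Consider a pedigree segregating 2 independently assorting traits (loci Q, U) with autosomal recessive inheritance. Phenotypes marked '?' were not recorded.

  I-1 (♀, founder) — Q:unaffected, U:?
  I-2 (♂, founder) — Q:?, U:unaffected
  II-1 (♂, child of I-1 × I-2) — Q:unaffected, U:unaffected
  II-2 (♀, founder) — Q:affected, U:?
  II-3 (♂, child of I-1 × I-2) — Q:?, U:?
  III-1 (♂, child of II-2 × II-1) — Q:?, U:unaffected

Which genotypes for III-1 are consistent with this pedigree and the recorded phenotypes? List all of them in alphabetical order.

III-1 ∈ {Qq UU, Qq Uu, qq UU, qq Uu}

Q/I-1 un ·: QQ|Qq
Q/I-2 ? ·: QQ|Qq|qq
Q/II-1 un I-1×I-2: QQ|Qq
Q/II-2 aff ·: qq
Q/II-3 ? I-1×I-2: QQ|Qq|qq
Q/III-1 ? II-2×II-1: Qq|qq
⇒ Q over [I-1,I-2,II-1,II-2,II-3,III-1]: 28 consistent
U/I-1 ? ·: UU|Uu|uu
U/I-2 un ·: UU|Uu
U/II-1 un I-1×I-2: UU|Uu
U/II-2 ? ·: UU|Uu|uu
U/II-3 ? I-1×I-2: UU|Uu|uu
U/III-1 un II-2×II-1: UU|Uu
⇒ U over [I-1,I-2,II-1,II-2,II-3,III-1]: 82 consistent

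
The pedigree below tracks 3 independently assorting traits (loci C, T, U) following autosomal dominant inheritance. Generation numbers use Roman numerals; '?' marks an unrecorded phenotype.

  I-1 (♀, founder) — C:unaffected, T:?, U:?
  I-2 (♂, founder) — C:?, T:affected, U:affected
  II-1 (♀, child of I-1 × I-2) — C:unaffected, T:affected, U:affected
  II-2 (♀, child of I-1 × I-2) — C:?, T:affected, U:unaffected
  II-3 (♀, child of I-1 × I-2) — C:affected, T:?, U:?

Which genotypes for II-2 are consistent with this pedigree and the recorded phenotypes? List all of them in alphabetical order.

II-2 ∈ {Cc TT uu, Cc Tt uu, cc TT uu, cc Tt uu}

C/I-1 un ·: cc
C/I-2 ? ·: Cc
C/II-1 un I-1×I-2: cc
C/II-2 ? I-1×I-2: cc|Cc
C/II-3 aff I-1×I-2: Cc
⇒ C over [I-1,I-2,II-1,II-2,II-3]: 2 consistent
T/I-1 ? ·: tt|Tt|TT
T/I-2 aff ·: Tt|TT
T/II-1 aff I-1×I-2: Tt|TT
T/II-2 aff I-1×I-2: Tt|TT
T/II-3 ? I-1×I-2: tt|Tt|TT
⇒ T over [I-1,I-2,II-1,II-2,II-3]: 32 consistent
U/I-1 ? ·: uu|Uu
U/I-2 aff ·: Uu
U/II-1 aff I-1×I-2: Uu|UU
U/II-2 un I-1×I-2: uu
U/II-3 ? I-1×I-2: uu|Uu|UU
⇒ U over [I-1,I-2,II-1,II-2,II-3]: 8 consistent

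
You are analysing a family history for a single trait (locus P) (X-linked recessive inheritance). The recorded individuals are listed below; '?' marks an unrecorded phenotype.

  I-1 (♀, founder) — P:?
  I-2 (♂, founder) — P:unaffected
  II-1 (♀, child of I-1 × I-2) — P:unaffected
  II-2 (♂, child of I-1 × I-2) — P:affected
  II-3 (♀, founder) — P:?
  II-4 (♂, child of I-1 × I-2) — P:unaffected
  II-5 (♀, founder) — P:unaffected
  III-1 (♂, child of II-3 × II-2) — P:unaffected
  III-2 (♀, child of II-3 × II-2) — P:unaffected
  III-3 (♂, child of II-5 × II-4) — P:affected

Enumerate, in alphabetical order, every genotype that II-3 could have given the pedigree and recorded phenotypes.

II-3 ∈ {X^PX^P, X^PX^p}

P/I-1 ? ·: X^PX^p
P/I-2 un ·: X^PY
P/II-1 un I-1×I-2: X^PX^P|X^PX^p
P/II-2 aff I-1×I-2: X^pY
P/II-3 ? ·: X^PX^P|X^PX^p
P/II-4 un I-1×I-2: X^PY
P/II-5 un ·: X^PX^p
P/III-1 un II-3×II-2: X^PY
P/III-2 un II-3×II-2: X^PX^p
P/III-3 aff II-5×II-4: X^pY
⇒ P over [I-1,I-2,II-1,II-2,II-3,II-4,II-5,III-1,III-2,III-3]: 4 consistent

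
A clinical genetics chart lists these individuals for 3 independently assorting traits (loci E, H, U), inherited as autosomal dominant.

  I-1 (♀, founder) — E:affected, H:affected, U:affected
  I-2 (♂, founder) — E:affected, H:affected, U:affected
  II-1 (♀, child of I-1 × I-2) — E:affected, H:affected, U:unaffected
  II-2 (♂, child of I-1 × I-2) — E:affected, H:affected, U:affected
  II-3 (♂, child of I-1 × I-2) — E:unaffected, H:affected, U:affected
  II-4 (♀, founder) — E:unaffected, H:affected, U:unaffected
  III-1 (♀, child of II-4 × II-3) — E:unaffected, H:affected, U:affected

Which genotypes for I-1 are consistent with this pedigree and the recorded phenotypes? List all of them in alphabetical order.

I-1 ∈ {Ee HH Uu, Ee Hh Uu}

E/I-1 aff ·: Ee
E/I-2 aff ·: Ee
E/II-1 aff I-1×I-2: Ee|EE
E/II-2 aff I-1×I-2: Ee|EE
E/II-3 un I-1×I-2: ee
E/II-4 un ·: ee
E/III-1 un II-4×II-3: ee
⇒ E over [I-1,I-2,II-1,II-2,II-3,II-4,III-1]: 4 consistent
H/I-1 aff ·: Hh|HH
H/I-2 aff ·: Hh|HH
H/II-1 aff I-1×I-2: Hh|HH
H/II-2 aff I-1×I-2: Hh|HH
H/II-3 aff I-1×I-2: Hh|HH
H/II-4 aff ·: Hh|HH
H/III-1 aff II-4×II-3: Hh|HH
⇒ H over [I-1,I-2,II-1,II-2,II-3,II-4,III-1]: 87 consistent
U/I-1 aff ·: Uu
U/I-2 aff ·: Uu
U/II-1 un I-1×I-2: uu
U/II-2 aff I-1×I-2: Uu|UU
U/II-3 aff I-1×I-2: Uu|UU
U/II-4 un ·: uu
U/III-1 aff II-4×II-3: Uu
⇒ U over [I-1,I-2,II-1,II-2,II-3,II-4,III-1]: 4 consistent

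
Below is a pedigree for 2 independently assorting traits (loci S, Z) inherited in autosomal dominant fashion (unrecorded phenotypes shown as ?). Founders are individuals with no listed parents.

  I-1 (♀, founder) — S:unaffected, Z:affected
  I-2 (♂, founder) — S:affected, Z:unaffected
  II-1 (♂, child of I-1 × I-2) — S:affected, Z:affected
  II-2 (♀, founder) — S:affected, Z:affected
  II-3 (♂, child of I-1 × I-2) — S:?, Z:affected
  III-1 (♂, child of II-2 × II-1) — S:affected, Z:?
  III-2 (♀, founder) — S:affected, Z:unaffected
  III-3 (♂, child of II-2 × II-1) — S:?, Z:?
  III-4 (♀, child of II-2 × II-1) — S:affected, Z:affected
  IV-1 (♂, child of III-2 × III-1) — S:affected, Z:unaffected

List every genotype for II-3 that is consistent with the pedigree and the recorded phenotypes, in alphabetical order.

S/I-1 un ·: ss
S/I-2 aff ·: Ss|SS
S/II-1 aff I-1×I-2: Ss
S/II-2 aff ·: Ss|SS
S/II-3 ? I-1×I-2: ss|Ss
S/III-1 aff II-2×II-1: Ss|SS
S/III-2 aff ·: Ss|SS
S/III-3 ? II-2×II-1: ss|Ss|SS
S/III-4 aff II-2×II-1: Ss|SS
S/IV-1 aff III-2×III-1: Ss|SS
⇒ S over [I-1,I-2,II-1,II-2,II-3,III-1,III-2,III-3,III-4,IV-1]: 210 consistent
Z/I-1 aff ·: Zz|ZZ
Z/I-2 un ·: zz
Z/II-1 aff I-1×I-2: Zz
Z/II-2 aff ·: Zz|ZZ
Z/II-3 aff I-1×I-2: Zz
Z/III-1 ? II-2×II-1: zz|Zz
Z/III-2 un ·: zz
Z/III-3 ? II-2×II-1: zz|Zz|ZZ
Z/III-4 aff II-2×II-1: Zz|ZZ
Z/IV-1 un III-2×III-1: zz
⇒ Z over [I-1,I-2,II-1,II-2,II-3,III-1,III-2,III-3,III-4,IV-1]: 32 consistent

II-3 ∈ {Ss Zz, ss Zz}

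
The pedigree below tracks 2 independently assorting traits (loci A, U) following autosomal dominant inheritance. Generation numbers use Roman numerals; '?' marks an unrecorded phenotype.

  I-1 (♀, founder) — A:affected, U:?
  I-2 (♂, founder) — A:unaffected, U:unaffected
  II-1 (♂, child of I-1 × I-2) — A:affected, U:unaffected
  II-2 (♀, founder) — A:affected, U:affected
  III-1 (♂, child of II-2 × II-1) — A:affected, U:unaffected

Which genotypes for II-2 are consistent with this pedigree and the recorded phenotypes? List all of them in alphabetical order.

A/I-1 aff ·: Aa|AA
A/I-2 un ·: aa
A/II-1 aff I-1×I-2: Aa
A/II-2 aff ·: Aa|AA
A/III-1 aff II-2×II-1: Aa|AA
⇒ A over [I-1,I-2,II-1,II-2,III-1]: 8 consistent
U/I-1 ? ·: uu|Uu
U/I-2 un ·: uu
U/II-1 un I-1×I-2: uu
U/II-2 aff ·: Uu
U/III-1 un II-2×II-1: uu
⇒ U over [I-1,I-2,II-1,II-2,III-1]: 2 consistent

II-2 ∈ {AA Uu, Aa Uu}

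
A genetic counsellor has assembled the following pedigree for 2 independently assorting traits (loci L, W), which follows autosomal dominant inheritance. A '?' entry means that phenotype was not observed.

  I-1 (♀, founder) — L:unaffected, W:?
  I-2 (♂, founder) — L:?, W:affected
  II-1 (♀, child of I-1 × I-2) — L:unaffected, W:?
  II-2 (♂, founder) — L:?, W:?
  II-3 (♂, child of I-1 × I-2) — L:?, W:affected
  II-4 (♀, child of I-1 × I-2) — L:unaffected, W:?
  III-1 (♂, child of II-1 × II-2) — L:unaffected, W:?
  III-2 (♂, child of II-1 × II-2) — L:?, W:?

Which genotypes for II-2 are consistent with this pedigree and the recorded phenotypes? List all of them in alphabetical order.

L/I-1 un ·: ll
L/I-2 ? ·: ll|Ll
L/II-1 un I-1×I-2: ll
L/II-2 ? ·: ll|Ll
L/II-3 ? I-1×I-2: ll|Ll
L/II-4 un I-1×I-2: ll
L/III-1 un II-1×II-2: ll
L/III-2 ? II-1×II-2: ll|Ll
⇒ L over [I-1,I-2,II-1,II-2,II-3,II-4,III-1,III-2]: 9 consistent
W/I-1 ? ·: ww|Ww|WW
W/I-2 aff ·: Ww|WW
W/II-1 ? I-1×I-2: ww|Ww|WW
W/II-2 ? ·: ww|Ww|WW
W/II-3 aff I-1×I-2: Ww|WW
W/II-4 ? I-1×I-2: ww|Ww|WW
W/III-1 ? II-1×II-2: ww|Ww|WW
W/III-2 ? II-1×II-2: ww|Ww|WW
⇒ W over [I-1,I-2,II-1,II-2,II-3,II-4,III-1,III-2]: 427 consistent

II-2 ∈ {Ll WW, Ll Ww, Ll ww, ll WW, ll Ww, ll ww}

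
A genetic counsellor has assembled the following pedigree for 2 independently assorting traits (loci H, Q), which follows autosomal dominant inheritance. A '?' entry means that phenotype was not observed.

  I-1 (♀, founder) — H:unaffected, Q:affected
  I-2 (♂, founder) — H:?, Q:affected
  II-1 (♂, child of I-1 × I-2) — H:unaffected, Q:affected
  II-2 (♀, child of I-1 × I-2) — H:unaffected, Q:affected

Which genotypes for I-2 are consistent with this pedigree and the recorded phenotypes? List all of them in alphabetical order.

H/I-1 un ·: hh
H/I-2 ? ·: hh|Hh
H/II-1 un I-1×I-2: hh
H/II-2 un I-1×I-2: hh
⇒ H over [I-1,I-2,II-1,II-2]: 2 consistent
Q/I-1 aff ·: Qq|QQ
Q/I-2 aff ·: Qq|QQ
Q/II-1 aff I-1×I-2: Qq|QQ
Q/II-2 aff I-1×I-2: Qq|QQ
⇒ Q over [I-1,I-2,II-1,II-2]: 13 consistent

I-2 ∈ {Hh QQ, Hh Qq, hh QQ, hh Qq}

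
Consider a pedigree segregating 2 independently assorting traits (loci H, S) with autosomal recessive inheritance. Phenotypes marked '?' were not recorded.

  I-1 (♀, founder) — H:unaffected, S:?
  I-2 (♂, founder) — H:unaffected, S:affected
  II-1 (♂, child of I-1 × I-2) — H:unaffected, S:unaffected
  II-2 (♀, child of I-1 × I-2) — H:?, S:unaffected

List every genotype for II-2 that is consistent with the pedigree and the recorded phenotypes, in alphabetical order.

II-2 ∈ {HH Ss, Hh Ss, hh Ss}

H/I-1 un ·: HH|Hh
H/I-2 un ·: HH|Hh
H/II-1 un I-1×I-2: HH|Hh
H/II-2 ? I-1×I-2: HH|Hh|hh
⇒ H over [I-1,I-2,II-1,II-2]: 15 consistent
S/I-1 ? ·: SS|Ss
S/I-2 aff ·: ss
S/II-1 un I-1×I-2: Ss
S/II-2 un I-1×I-2: Ss
⇒ S over [I-1,I-2,II-1,II-2]: 2 consistent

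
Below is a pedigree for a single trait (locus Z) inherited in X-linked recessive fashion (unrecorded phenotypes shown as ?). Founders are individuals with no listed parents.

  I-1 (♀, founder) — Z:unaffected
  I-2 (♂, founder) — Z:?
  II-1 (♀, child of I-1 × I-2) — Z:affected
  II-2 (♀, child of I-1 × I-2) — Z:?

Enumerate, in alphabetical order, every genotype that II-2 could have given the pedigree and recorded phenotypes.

Z/I-1 un ·: X^ZX^z
Z/I-2 ? ·: X^zY
Z/II-1 aff I-1×I-2: X^zX^z
Z/II-2 ? I-1×I-2: X^ZX^z|X^zX^z
⇒ Z over [I-1,I-2,II-1,II-2]: 2 consistent

II-2 ∈ {X^ZX^z, X^zX^z}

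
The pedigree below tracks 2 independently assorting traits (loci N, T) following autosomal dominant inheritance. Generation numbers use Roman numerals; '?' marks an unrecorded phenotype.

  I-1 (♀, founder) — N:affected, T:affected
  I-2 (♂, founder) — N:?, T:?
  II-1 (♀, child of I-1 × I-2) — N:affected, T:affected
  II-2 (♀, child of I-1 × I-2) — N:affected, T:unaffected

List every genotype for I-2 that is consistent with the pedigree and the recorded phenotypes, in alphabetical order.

I-2 ∈ {NN Tt, NN tt, Nn Tt, Nn tt, nn Tt, nn tt}

N/I-1 aff ·: Nn|NN
N/I-2 ? ·: nn|Nn|NN
N/II-1 aff I-1×I-2: Nn|NN
N/II-2 aff I-1×I-2: Nn|NN
⇒ N over [I-1,I-2,II-1,II-2]: 15 consistent
T/I-1 aff ·: Tt
T/I-2 ? ·: tt|Tt
T/II-1 aff I-1×I-2: Tt|TT
T/II-2 un I-1×I-2: tt
⇒ T over [I-1,I-2,II-1,II-2]: 3 consistent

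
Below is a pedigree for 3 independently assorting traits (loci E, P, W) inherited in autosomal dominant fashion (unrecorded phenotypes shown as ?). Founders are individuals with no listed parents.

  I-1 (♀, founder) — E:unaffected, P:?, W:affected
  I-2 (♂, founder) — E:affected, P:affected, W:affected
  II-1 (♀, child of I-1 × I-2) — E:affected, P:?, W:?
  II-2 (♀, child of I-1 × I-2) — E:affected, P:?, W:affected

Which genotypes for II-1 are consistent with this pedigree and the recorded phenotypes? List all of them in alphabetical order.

E/I-1 un ·: ee
E/I-2 aff ·: Ee|EE
E/II-1 aff I-1×I-2: Ee
E/II-2 aff I-1×I-2: Ee
⇒ E over [I-1,I-2,II-1,II-2]: 2 consistent
P/I-1 ? ·: pp|Pp|PP
P/I-2 aff ·: Pp|PP
P/II-1 ? I-1×I-2: pp|Pp|PP
P/II-2 ? I-1×I-2: pp|Pp|PP
⇒ P over [I-1,I-2,II-1,II-2]: 23 consistent
W/I-1 aff ·: Ww|WW
W/I-2 aff ·: Ww|WW
W/II-1 ? I-1×I-2: ww|Ww|WW
W/II-2 aff I-1×I-2: Ww|WW
⇒ W over [I-1,I-2,II-1,II-2]: 15 consistent

II-1 ∈ {Ee PP WW, Ee PP Ww, Ee PP ww, Ee Pp WW, Ee Pp Ww, Ee Pp ww, Ee pp WW, Ee pp Ww, Ee pp ww}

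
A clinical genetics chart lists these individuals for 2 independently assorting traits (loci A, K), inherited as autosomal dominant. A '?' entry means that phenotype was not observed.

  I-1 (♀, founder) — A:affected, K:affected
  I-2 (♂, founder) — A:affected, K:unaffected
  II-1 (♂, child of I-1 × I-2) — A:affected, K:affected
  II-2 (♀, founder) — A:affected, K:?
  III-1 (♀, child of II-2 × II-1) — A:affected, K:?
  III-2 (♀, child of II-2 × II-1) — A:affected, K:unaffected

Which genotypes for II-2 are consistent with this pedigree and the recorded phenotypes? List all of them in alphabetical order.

II-2 ∈ {AA Kk, AA kk, Aa Kk, Aa kk}

A/I-1 aff ·: Aa|AA
A/I-2 aff ·: Aa|AA
A/II-1 aff I-1×I-2: Aa|AA
A/II-2 aff ·: Aa|AA
A/III-1 aff II-2×II-1: Aa|AA
A/III-2 aff II-2×II-1: Aa|AA
⇒ A over [I-1,I-2,II-1,II-2,III-1,III-2]: 44 consistent
K/I-1 aff ·: Kk|KK
K/I-2 un ·: kk
K/II-1 aff I-1×I-2: Kk
K/II-2 ? ·: kk|Kk
K/III-1 ? II-2×II-1: kk|Kk|KK
K/III-2 un II-2×II-1: kk
⇒ K over [I-1,I-2,II-1,II-2,III-1,III-2]: 10 consistent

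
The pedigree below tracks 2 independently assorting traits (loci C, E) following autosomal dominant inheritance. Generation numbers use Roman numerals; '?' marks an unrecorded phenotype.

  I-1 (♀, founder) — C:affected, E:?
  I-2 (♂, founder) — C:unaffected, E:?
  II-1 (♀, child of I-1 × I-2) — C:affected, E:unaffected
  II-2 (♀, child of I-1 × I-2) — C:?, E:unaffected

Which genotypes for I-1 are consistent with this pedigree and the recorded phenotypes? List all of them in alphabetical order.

I-1 ∈ {CC Ee, CC ee, Cc Ee, Cc ee}

C/I-1 aff ·: Cc|CC
C/I-2 un ·: cc
C/II-1 aff I-1×I-2: Cc
C/II-2 ? I-1×I-2: cc|Cc
⇒ C over [I-1,I-2,II-1,II-2]: 3 consistent
E/I-1 ? ·: ee|Ee
E/I-2 ? ·: ee|Ee
E/II-1 un I-1×I-2: ee
E/II-2 un I-1×I-2: ee
⇒ E over [I-1,I-2,II-1,II-2]: 4 consistent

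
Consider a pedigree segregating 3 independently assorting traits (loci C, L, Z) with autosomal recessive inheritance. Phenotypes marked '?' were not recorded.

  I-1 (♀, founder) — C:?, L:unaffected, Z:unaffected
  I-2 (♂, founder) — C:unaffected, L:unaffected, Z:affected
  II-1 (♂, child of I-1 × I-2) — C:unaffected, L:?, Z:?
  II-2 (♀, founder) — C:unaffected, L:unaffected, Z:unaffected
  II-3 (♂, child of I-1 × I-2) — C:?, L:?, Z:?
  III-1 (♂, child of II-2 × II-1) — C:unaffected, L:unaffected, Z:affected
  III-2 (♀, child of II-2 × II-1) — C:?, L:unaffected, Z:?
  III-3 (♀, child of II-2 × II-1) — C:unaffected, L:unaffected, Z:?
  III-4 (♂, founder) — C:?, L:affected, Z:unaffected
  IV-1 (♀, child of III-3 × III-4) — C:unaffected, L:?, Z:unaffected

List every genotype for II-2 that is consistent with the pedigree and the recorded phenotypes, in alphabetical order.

C/I-1 ? ·: CC|Cc|cc
C/I-2 un ·: CC|Cc
C/II-1 un I-1×I-2: CC|Cc
C/II-2 un ·: CC|Cc
C/II-3 ? I-1×I-2: CC|Cc|cc
C/III-1 un II-2×II-1: CC|Cc
C/III-2 ? II-2×II-1: CC|Cc|cc
C/III-3 un II-2×II-1: CC|Cc
C/III-4 ? ·: CC|Cc|cc
C/IV-1 un III-3×III-4: CC|Cc
⇒ C over [I-1,I-2,II-1,II-2,II-3,III-1,III-2,III-3,III-4,IV-1]: 1220 consistent
L/I-1 un ·: LL|Ll
L/I-2 un ·: LL|Ll
L/II-1 ? I-1×I-2: LL|Ll|ll
L/II-2 un ·: LL|Ll
L/II-3 ? I-1×I-2: LL|Ll|ll
L/III-1 un II-2×II-1: LL|Ll
L/III-2 un II-2×II-1: LL|Ll
L/III-3 un II-2×II-1: LL|Ll
L/III-4 aff ·: ll
L/IV-1 ? III-3×III-4: Ll|ll
⇒ L over [I-1,I-2,II-1,II-2,II-3,III-1,III-2,III-3,III-4,IV-1]: 284 consistent
Z/I-1 un ·: ZZ|Zz
Z/I-2 aff ·: zz
Z/II-1 ? I-1×I-2: Zz|zz
Z/II-2 un ·: Zz
Z/II-3 ? I-1×I-2: Zz|zz
Z/III-1 aff II-2×II-1: zz
Z/III-2 ? II-2×II-1: ZZ|Zz|zz
Z/III-3 ? II-2×II-1: ZZ|Zz|zz
Z/III-4 un ·: ZZ|Zz
Z/IV-1 un III-3×III-4: ZZ|Zz
⇒ Z over [I-1,I-2,II-1,II-2,II-3,III-1,III-2,III-3,III-4,IV-1]: 105 consistent

II-2 ∈ {CC LL Zz, CC Ll Zz, Cc LL Zz, Cc Ll Zz}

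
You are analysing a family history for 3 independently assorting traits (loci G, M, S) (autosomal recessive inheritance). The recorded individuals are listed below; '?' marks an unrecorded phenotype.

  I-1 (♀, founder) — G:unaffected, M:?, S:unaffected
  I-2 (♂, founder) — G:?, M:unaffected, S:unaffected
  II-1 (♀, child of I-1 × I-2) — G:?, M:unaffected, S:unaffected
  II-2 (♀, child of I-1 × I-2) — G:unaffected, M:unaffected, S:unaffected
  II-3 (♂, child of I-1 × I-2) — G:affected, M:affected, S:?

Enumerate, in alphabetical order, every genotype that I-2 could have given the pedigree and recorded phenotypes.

G/I-1 un ·: Gg
G/I-2 ? ·: Gg|gg
G/II-1 ? I-1×I-2: GG|Gg|gg
G/II-2 un I-1×I-2: GG|Gg
G/II-3 aff I-1×I-2: gg
⇒ G over [I-1,I-2,II-1,II-2,II-3]: 8 consistent
M/I-1 ? ·: Mm|mm
M/I-2 un ·: Mm
M/II-1 un I-1×I-2: MM|Mm
M/II-2 un I-1×I-2: MM|Mm
M/II-3 aff I-1×I-2: mm
⇒ M over [I-1,I-2,II-1,II-2,II-3]: 5 consistent
S/I-1 un ·: SS|Ss
S/I-2 un ·: SS|Ss
S/II-1 un I-1×I-2: SS|Ss
S/II-2 un I-1×I-2: SS|Ss
S/II-3 ? I-1×I-2: SS|Ss|ss
⇒ S over [I-1,I-2,II-1,II-2,II-3]: 29 consistent

I-2 ∈ {Gg Mm SS, Gg Mm Ss, gg Mm SS, gg Mm Ss}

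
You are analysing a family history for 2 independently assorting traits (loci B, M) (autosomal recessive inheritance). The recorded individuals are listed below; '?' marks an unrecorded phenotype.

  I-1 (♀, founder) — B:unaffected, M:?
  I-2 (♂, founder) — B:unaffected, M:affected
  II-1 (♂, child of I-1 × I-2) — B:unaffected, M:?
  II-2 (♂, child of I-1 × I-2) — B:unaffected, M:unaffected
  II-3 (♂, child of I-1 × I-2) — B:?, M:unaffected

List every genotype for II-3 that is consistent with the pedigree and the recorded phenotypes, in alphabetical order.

B/I-1 un ·: BB|Bb
B/I-2 un ·: BB|Bb
B/II-1 un I-1×I-2: BB|Bb
B/II-2 un I-1×I-2: BB|Bb
B/II-3 ? I-1×I-2: BB|Bb|bb
⇒ B over [I-1,I-2,II-1,II-2,II-3]: 29 consistent
M/I-1 ? ·: MM|Mm
M/I-2 aff ·: mm
M/II-1 ? I-1×I-2: Mm|mm
M/II-2 un I-1×I-2: Mm
M/II-3 un I-1×I-2: Mm
⇒ M over [I-1,I-2,II-1,II-2,II-3]: 3 consistent

II-3 ∈ {BB Mm, Bb Mm, bb Mm}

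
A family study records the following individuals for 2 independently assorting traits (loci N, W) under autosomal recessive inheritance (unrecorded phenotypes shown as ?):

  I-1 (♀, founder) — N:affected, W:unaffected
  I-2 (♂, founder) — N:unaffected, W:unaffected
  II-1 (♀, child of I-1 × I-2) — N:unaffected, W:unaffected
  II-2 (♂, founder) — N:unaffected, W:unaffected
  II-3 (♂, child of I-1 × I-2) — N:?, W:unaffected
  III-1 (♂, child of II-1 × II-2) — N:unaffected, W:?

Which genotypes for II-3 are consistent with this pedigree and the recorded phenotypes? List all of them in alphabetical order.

N/I-1 aff ·: nn
N/I-2 un ·: NN|Nn
N/II-1 un I-1×I-2: Nn
N/II-2 un ·: NN|Nn
N/II-3 ? I-1×I-2: Nn|nn
N/III-1 un II-1×II-2: NN|Nn
⇒ N over [I-1,I-2,II-1,II-2,II-3,III-1]: 12 consistent
W/I-1 un ·: WW|Ww
W/I-2 un ·: WW|Ww
W/II-1 un I-1×I-2: WW|Ww
W/II-2 un ·: WW|Ww
W/II-3 un I-1×I-2: WW|Ww
W/III-1 ? II-1×II-2: WW|Ww|ww
⇒ W over [I-1,I-2,II-1,II-2,II-3,III-1]: 51 consistent

II-3 ∈ {Nn WW, Nn Ww, nn WW, nn Ww}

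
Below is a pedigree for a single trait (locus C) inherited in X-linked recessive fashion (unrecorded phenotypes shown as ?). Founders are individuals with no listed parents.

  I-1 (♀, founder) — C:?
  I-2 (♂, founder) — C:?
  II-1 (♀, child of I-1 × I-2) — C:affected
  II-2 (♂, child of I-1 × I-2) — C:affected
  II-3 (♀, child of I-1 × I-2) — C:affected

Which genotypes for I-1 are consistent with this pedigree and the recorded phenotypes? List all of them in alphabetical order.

I-1 ∈ {X^CX^c, X^cX^c}

C/I-1 ? ·: X^CX^c|X^cX^c
C/I-2 ? ·: X^cY
C/II-1 aff I-1×I-2: X^cX^c
C/II-2 aff I-1×I-2: X^cY
C/II-3 aff I-1×I-2: X^cX^c
⇒ C over [I-1,I-2,II-1,II-2,II-3]: 2 consistent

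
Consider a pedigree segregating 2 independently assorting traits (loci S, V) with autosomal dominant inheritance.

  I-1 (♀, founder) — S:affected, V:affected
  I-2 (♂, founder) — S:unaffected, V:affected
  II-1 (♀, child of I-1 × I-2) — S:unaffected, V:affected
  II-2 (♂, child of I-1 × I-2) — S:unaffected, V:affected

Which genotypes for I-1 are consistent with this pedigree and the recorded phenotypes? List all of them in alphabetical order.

S/I-1 aff ·: Ss
S/I-2 un ·: ss
S/II-1 un I-1×I-2: ss
S/II-2 un I-1×I-2: ss
⇒ S over [I-1,I-2,II-1,II-2]: 1 consistent
V/I-1 aff ·: Vv|VV
V/I-2 aff ·: Vv|VV
V/II-1 aff I-1×I-2: Vv|VV
V/II-2 aff I-1×I-2: Vv|VV
⇒ V over [I-1,I-2,II-1,II-2]: 13 consistent

I-1 ∈ {Ss VV, Ss Vv}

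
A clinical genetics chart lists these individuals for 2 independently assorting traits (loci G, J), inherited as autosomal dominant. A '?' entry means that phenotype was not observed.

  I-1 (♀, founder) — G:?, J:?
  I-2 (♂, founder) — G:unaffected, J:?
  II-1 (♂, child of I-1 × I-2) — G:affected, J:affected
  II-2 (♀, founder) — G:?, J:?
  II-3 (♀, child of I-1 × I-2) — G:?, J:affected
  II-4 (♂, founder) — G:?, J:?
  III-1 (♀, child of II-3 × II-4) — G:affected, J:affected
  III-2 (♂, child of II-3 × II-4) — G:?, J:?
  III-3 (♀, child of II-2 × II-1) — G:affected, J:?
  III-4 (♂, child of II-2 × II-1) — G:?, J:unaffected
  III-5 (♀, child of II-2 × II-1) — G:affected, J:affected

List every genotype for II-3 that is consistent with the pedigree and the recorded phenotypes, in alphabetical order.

G/I-1 ? ·: Gg|GG
G/I-2 un ·: gg
G/II-1 aff I-1×I-2: Gg
G/II-2 ? ·: gg|Gg|GG
G/II-3 ? I-1×I-2: gg|Gg
G/II-4 ? ·: gg|Gg|GG
G/III-1 aff II-3×II-4: Gg|GG
G/III-2 ? II-3×II-4: gg|Gg|GG
G/III-3 aff II-2×II-1: Gg|GG
G/III-4 ? II-2×II-1: gg|Gg|GG
G/III-5 aff II-2×II-1: Gg|GG
⇒ G over [I-1,I-2,II-1,II-2,II-3,II-4,III-1,III-2,III-3,III-4,III-5]: 594 consistent
J/I-1 ? ·: jj|Jj|JJ
J/I-2 ? ·: jj|Jj|JJ
J/II-1 aff I-1×I-2: Jj
J/II-2 ? ·: jj|Jj
J/II-3 aff I-1×I-2: Jj|JJ
J/II-4 ? ·: jj|Jj|JJ
J/III-1 aff II-3×II-4: Jj|JJ
J/III-2 ? II-3×II-4: jj|Jj|JJ
J/III-3 ? II-2×II-1: jj|Jj|JJ
J/III-4 un II-2×II-1: jj
J/III-5 aff II-2×II-1: Jj|JJ
⇒ J over [I-1,I-2,II-1,II-2,II-3,II-4,III-1,III-2,III-3,III-4,III-5]: 816 consistent

II-3 ∈ {Gg JJ, Gg Jj, gg JJ, gg Jj}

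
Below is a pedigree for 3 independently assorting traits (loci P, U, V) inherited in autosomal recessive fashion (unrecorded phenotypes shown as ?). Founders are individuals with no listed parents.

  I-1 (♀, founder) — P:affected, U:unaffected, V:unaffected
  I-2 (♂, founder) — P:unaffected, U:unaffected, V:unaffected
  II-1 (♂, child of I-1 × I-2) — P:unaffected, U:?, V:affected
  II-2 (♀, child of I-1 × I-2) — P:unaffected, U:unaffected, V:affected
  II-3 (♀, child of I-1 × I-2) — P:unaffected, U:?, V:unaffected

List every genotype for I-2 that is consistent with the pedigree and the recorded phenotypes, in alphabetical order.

I-2 ∈ {PP UU Vv, PP Uu Vv, Pp UU Vv, Pp Uu Vv}

P/I-1 aff ·: pp
P/I-2 un ·: PP|Pp
P/II-1 un I-1×I-2: Pp
P/II-2 un I-1×I-2: Pp
P/II-3 un I-1×I-2: Pp
⇒ P over [I-1,I-2,II-1,II-2,II-3]: 2 consistent
U/I-1 un ·: UU|Uu
U/I-2 un ·: UU|Uu
U/II-1 ? I-1×I-2: UU|Uu|uu
U/II-2 un I-1×I-2: UU|Uu
U/II-3 ? I-1×I-2: UU|Uu|uu
⇒ U over [I-1,I-2,II-1,II-2,II-3]: 35 consistent
V/I-1 un ·: Vv
V/I-2 un ·: Vv
V/II-1 aff I-1×I-2: vv
V/II-2 aff I-1×I-2: vv
V/II-3 un I-1×I-2: VV|Vv
⇒ V over [I-1,I-2,II-1,II-2,II-3]: 2 consistent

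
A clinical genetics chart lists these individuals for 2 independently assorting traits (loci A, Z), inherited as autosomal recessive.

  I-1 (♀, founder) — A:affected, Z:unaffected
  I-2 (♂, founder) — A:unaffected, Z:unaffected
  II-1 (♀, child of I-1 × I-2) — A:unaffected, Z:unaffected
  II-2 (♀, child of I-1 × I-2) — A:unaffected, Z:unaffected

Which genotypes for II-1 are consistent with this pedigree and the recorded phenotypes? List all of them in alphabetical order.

A/I-1 aff ·: aa
A/I-2 un ·: AA|Aa
A/II-1 un I-1×I-2: Aa
A/II-2 un I-1×I-2: Aa
⇒ A over [I-1,I-2,II-1,II-2]: 2 consistent
Z/I-1 un ·: ZZ|Zz
Z/I-2 un ·: ZZ|Zz
Z/II-1 un I-1×I-2: ZZ|Zz
Z/II-2 un I-1×I-2: ZZ|Zz
⇒ Z over [I-1,I-2,II-1,II-2]: 13 consistent

II-1 ∈ {Aa ZZ, Aa Zz}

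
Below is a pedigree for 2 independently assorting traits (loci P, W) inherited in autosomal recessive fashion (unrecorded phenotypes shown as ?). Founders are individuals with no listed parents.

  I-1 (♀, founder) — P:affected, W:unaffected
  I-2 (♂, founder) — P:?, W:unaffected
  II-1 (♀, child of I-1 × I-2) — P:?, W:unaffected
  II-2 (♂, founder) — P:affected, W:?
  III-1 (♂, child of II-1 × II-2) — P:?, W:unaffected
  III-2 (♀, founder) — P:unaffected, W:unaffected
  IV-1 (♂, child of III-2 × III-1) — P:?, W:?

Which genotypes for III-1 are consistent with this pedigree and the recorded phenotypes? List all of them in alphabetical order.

P/I-1 aff ·: pp
P/I-2 ? ·: PP|Pp|pp
P/II-1 ? I-1×I-2: Pp|pp
P/II-2 aff ·: pp
P/III-1 ? II-1×II-2: Pp|pp
P/III-2 un ·: PP|Pp
P/IV-1 ? III-2×III-1: PP|Pp|pp
⇒ P over [I-1,I-2,II-1,II-2,III-1,III-2,IV-1]: 22 consistent
W/I-1 un ·: WW|Ww
W/I-2 un ·: WW|Ww
W/II-1 un I-1×I-2: WW|Ww
W/II-2 ? ·: WW|Ww|ww
W/III-1 un II-1×II-2: WW|Ww
W/III-2 un ·: WW|Ww
W/IV-1 ? III-2×III-1: WW|Ww|ww
⇒ W over [I-1,I-2,II-1,II-2,III-1,III-2,IV-1]: 127 consistent

III-1 ∈ {Pp WW, Pp Ww, pp WW, pp Ww}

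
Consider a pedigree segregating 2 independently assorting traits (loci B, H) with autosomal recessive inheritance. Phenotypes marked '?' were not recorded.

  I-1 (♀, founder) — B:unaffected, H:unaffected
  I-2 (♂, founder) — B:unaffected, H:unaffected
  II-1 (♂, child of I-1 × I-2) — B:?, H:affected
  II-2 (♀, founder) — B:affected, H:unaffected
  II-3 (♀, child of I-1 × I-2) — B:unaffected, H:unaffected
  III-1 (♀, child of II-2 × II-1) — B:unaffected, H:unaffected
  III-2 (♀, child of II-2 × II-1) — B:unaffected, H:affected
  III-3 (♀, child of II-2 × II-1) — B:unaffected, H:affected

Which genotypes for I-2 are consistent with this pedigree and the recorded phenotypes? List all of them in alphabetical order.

B/I-1 un ·: BB|Bb
B/I-2 un ·: BB|Bb
B/II-1 ? I-1×I-2: BB|Bb
B/II-2 aff ·: bb
B/II-3 un I-1×I-2: BB|Bb
B/III-1 un II-2×II-1: Bb
B/III-2 un II-2×II-1: Bb
B/III-3 un II-2×II-1: Bb
⇒ B over [I-1,I-2,II-1,II-2,II-3,III-1,III-2,III-3]: 13 consistent
H/I-1 un ·: Hh
H/I-2 un ·: Hh
H/II-1 aff I-1×I-2: hh
H/II-2 un ·: Hh
H/II-3 un I-1×I-2: HH|Hh
H/III-1 un II-2×II-1: Hh
H/III-2 aff II-2×II-1: hh
H/III-3 aff II-2×II-1: hh
⇒ H over [I-1,I-2,II-1,II-2,II-3,III-1,III-2,III-3]: 2 consistent

I-2 ∈ {BB Hh, Bb Hh}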